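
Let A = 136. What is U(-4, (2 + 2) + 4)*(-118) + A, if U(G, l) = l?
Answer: -808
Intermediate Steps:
U(-4, (2 + 2) + 4)*(-118) + A = ((2 + 2) + 4)*(-118) + 136 = (4 + 4)*(-118) + 136 = 8*(-118) + 136 = -944 + 136 = -808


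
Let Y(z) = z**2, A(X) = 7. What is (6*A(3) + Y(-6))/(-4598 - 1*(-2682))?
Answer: -39/958 ≈ -0.040710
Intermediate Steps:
(6*A(3) + Y(-6))/(-4598 - 1*(-2682)) = (6*7 + (-6)**2)/(-4598 - 1*(-2682)) = (42 + 36)/(-4598 + 2682) = 78/(-1916) = 78*(-1/1916) = -39/958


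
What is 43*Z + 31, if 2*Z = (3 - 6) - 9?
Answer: -227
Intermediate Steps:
Z = -6 (Z = ((3 - 6) - 9)/2 = (-3 - 9)/2 = (½)*(-12) = -6)
43*Z + 31 = 43*(-6) + 31 = -258 + 31 = -227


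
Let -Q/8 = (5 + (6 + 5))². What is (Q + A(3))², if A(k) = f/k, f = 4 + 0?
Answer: 37699600/9 ≈ 4.1888e+6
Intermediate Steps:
f = 4
Q = -2048 (Q = -8*(5 + (6 + 5))² = -8*(5 + 11)² = -8*16² = -8*256 = -2048)
A(k) = 4/k
(Q + A(3))² = (-2048 + 4/3)² = (-6140/3)² = 37699600/9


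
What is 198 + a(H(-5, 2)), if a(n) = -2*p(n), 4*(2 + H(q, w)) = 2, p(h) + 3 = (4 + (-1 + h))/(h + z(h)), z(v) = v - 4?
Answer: 1431/7 ≈ 204.43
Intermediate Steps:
z(v) = -4 + v
p(h) = -3 + (3 + h)/(-4 + 2*h) (p(h) = -3 + (4 + (-1 + h))/(h + (-4 + h)) = -3 + (3 + h)/(-4 + 2*h))
H(q, w) = -3/2 (H(q, w) = -2 + (¼)*2 = -2 + ½ = -3/2)
a(n) = -5*(3 - n)/(-2 + n)
198 + a(H(-5, 2)) = 198 + 5*(-3 - 3/2)/(-2 - 3/2) = 198 + 5*(-9/2)/(-7/2) = 198 + 5*(-2/7)*(-9/2) = 198 + 45/7 = 1431/7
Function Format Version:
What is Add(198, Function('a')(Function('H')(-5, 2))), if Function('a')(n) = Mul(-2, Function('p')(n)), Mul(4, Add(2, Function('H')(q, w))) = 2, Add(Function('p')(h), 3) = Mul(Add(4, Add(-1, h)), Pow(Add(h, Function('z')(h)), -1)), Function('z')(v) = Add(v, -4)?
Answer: Rational(1431, 7) ≈ 204.43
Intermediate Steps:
Function('z')(v) = Add(-4, v)
Function('p')(h) = Add(-3, Mul(Pow(Add(-4, Mul(2, h)), -1), Add(3, h))) (Function('p')(h) = Add(-3, Mul(Add(4, Add(-1, h)), Pow(Add(h, Add(-4, h)), -1))) = Add(-3, Mul(Add(3, h), Pow(Add(-4, Mul(2, h)), -1))) = Add(-3, Mul(Pow(Add(-4, Mul(2, h)), -1), Add(3, h))))
Function('H')(q, w) = Rational(-3, 2) (Function('H')(q, w) = Add(-2, Mul(Rational(1, 4), 2)) = Add(-2, Rational(1, 2)) = Rational(-3, 2))
Function('a')(n) = Mul(-5, Pow(Add(-2, n), -1), Add(3, Mul(-1, n))) (Function('a')(n) = Mul(-2, Mul(Rational(5, 2), Pow(Add(-2, n), -1), Add(3, Mul(-1, n)))) = Mul(-5, Pow(Add(-2, n), -1), Add(3, Mul(-1, n))))
Add(198, Function('a')(Function('H')(-5, 2))) = Add(198, Mul(5, Pow(Add(-2, Rational(-3, 2)), -1), Add(-3, Rational(-3, 2)))) = Add(198, Mul(5, Pow(Rational(-7, 2), -1), Rational(-9, 2))) = Add(198, Mul(5, Rational(-2, 7), Rational(-9, 2))) = Add(198, Rational(45, 7)) = Rational(1431, 7)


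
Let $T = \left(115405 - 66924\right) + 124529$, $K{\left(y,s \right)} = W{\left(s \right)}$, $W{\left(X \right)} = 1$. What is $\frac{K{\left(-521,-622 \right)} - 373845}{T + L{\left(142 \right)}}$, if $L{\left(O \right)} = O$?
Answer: $- \frac{93461}{43288} \approx -2.159$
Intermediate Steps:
$K{\left(y,s \right)} = 1$
$T = 173010$ ($T = 48481 + 124529 = 173010$)
$\frac{K{\left(-521,-622 \right)} - 373845}{T + L{\left(142 \right)}} = \frac{1 - 373845}{173010 + 142} = - \frac{373844}{173152} = \left(-373844\right) \frac{1}{173152} = - \frac{93461}{43288}$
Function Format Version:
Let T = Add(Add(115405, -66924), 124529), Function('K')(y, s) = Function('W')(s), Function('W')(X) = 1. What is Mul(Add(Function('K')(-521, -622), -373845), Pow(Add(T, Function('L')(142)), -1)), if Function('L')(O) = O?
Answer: Rational(-93461, 43288) ≈ -2.1590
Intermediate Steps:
Function('K')(y, s) = 1
T = 173010 (T = Add(48481, 124529) = 173010)
Mul(Add(Function('K')(-521, -622), -373845), Pow(Add(T, Function('L')(142)), -1)) = Mul(Add(1, -373845), Pow(Add(173010, 142), -1)) = Mul(-373844, Pow(173152, -1)) = Mul(-373844, Rational(1, 173152)) = Rational(-93461, 43288)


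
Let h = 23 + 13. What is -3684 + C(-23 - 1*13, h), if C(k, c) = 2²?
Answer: -3680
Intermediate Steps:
h = 36
C(k, c) = 4
-3684 + C(-23 - 1*13, h) = -3684 + 4 = -3680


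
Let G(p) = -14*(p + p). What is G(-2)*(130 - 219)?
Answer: -4984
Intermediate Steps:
G(p) = -28*p
G(-2)*(130 - 219) = (-28*(-2))*(130 - 219) = 56*(-89) = -4984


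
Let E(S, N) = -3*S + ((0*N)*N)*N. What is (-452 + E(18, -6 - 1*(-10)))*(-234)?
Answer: 118404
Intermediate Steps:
E(S, N) = -3*S (E(S, N) = -3*S + (0*N)*N = -3*S + 0*N = -3*S + 0 = -3*S)
(-452 + E(18, -6 - 1*(-10)))*(-234) = (-452 - 3*18)*(-234) = (-452 - 54)*(-234) = -506*(-234) = 118404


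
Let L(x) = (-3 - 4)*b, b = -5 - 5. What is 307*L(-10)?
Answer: 21490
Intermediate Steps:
b = -10
L(x) = 70 (L(x) = (-3 - 4)*(-10) = -7*(-10) = 70)
307*L(-10) = 307*70 = 21490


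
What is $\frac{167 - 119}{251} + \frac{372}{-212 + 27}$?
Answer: $- \frac{84492}{46435} \approx -1.8196$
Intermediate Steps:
$\frac{167 - 119}{251} + \frac{372}{-212 + 27} = 48 \cdot \frac{1}{251} + \frac{372}{-185} = \frac{48}{251} + 372 \left(- \frac{1}{185}\right) = \frac{48}{251} - \frac{372}{185} = - \frac{84492}{46435}$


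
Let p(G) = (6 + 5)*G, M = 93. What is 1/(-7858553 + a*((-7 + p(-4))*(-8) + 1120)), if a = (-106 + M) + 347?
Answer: -1/7348201 ≈ -1.3609e-7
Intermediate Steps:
p(G) = 11*G
a = 334 (a = (-106 + 93) + 347 = -13 + 347 = 334)
1/(-7858553 + a*((-7 + p(-4))*(-8) + 1120)) = 1/(-7858553 + 334*((-7 + 11*(-4))*(-8) + 1120)) = 1/(-7858553 + 334*((-7 - 44)*(-8) + 1120)) = 1/(-7858553 + 334*(-51*(-8) + 1120)) = 1/(-7858553 + 334*(408 + 1120)) = 1/(-7858553 + 334*1528) = 1/(-7858553 + 510352) = 1/(-7348201) = -1/7348201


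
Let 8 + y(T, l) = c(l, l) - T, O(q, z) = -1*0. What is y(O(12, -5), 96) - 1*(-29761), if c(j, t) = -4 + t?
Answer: 29845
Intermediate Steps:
O(q, z) = 0
y(T, l) = -12 + l - T (y(T, l) = -8 + ((-4 + l) - T) = -8 + (-4 + l - T) = -12 + l - T)
y(O(12, -5), 96) - 1*(-29761) = (-12 + 96 - 1*0) - 1*(-29761) = (-12 + 96 + 0) + 29761 = 84 + 29761 = 29845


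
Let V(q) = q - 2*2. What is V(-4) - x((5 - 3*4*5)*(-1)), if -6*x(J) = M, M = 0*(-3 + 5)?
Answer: -8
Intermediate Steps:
V(q) = -4 + q (V(q) = q - 4 = -4 + q)
M = 0 (M = 0*2 = 0)
x(J) = 0 (x(J) = -⅙*0 = 0)
V(-4) - x((5 - 3*4*5)*(-1)) = (-4 - 4) - 1*0 = -8 + 0 = -8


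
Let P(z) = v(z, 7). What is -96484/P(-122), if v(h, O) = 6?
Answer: -48242/3 ≈ -16081.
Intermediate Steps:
P(z) = 6
-96484/P(-122) = -96484/6 = -96484*⅙ = -48242/3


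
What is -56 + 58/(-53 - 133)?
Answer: -5237/93 ≈ -56.312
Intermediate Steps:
-56 + 58/(-53 - 133) = -56 + 58/(-186) = -56 - 1/186*58 = -56 - 29/93 = -5237/93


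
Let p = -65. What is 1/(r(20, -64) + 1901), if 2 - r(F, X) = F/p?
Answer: 13/24743 ≈ 0.00052540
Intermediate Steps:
r(F, X) = 2 + F/65 (r(F, X) = 2 - F/(-65) = 2 - F*(-1)/65 = 2 - (-1)*F/65 = 2 + F/65)
1/(r(20, -64) + 1901) = 1/((2 + (1/65)*20) + 1901) = 1/((2 + 4/13) + 1901) = 1/(30/13 + 1901) = 1/(24743/13) = 13/24743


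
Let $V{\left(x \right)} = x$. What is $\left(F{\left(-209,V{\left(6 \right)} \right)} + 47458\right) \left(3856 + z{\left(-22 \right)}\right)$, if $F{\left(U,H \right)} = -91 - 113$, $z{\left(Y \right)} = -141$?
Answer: $175548610$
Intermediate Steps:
$F{\left(U,H \right)} = -204$ ($F{\left(U,H \right)} = -91 - 113 = -204$)
$\left(F{\left(-209,V{\left(6 \right)} \right)} + 47458\right) \left(3856 + z{\left(-22 \right)}\right) = \left(-204 + 47458\right) \left(3856 - 141\right) = 47254 \cdot 3715 = 175548610$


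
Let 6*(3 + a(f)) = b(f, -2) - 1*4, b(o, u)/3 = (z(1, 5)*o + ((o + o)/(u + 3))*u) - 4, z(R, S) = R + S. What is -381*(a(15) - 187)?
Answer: 67691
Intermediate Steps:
b(o, u) = -12 + 18*o + 6*o*u/(3 + u) (b(o, u) = 3*(((1 + 5)*o + ((o + o)/(u + 3))*u) - 4) = 3*((6*o + ((2*o)/(3 + u))*u) - 4) = 3*((6*o + (2*o/(3 + u))*u) - 4) = 3*((6*o + 2*o*u/(3 + u)) - 4) = 3*(-4 + 6*o + 2*o*u/(3 + u)) = -12 + 18*o + 6*o*u/(3 + u))
a(f) = -17/3 + f (a(f) = -3 + (6*(-6 - 2*(-2) + 9*f + 4*f*(-2))/(3 - 2) - 1*4)/6 = -3 + (6*(-6 + 4 + 9*f - 8*f)/1 - 4)/6 = -3 + (6*1*(-2 + f) - 4)/6 = -3 + ((-12 + 6*f) - 4)/6 = -3 + (-16 + 6*f)/6 = -3 + (-8/3 + f) = -17/3 + f)
-381*(a(15) - 187) = -381*((-17/3 + 15) - 187) = -381*(28/3 - 187) = -381*(-533/3) = 67691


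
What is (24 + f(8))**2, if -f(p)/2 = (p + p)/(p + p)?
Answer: 484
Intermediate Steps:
f(p) = -2 (f(p) = -2*(p + p)/(p + p) = -2*2*p/(2*p) = -2*2*p*1/(2*p) = -2*1 = -2)
(24 + f(8))**2 = (24 - 2)**2 = 22**2 = 484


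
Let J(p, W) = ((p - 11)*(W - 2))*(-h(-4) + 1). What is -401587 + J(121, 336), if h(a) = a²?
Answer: -952687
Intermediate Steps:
J(p, W) = -15*(-11 + p)*(-2 + W) (J(p, W) = ((p - 11)*(W - 2))*(-1*(-4)² + 1) = ((-11 + p)*(-2 + W))*(-1*16 + 1) = ((-11 + p)*(-2 + W))*(-16 + 1) = ((-11 + p)*(-2 + W))*(-15) = -15*(-11 + p)*(-2 + W))
-401587 + J(121, 336) = -401587 + (-330 + 30*121 + 165*336 - 15*336*121) = -401587 + (-330 + 3630 + 55440 - 609840) = -401587 - 551100 = -952687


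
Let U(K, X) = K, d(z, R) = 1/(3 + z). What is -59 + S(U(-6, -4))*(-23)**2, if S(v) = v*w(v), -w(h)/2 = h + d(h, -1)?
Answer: -40263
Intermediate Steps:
w(h) = -2*h - 2/(3 + h) (w(h) = -2*(h + 1/(3 + h)) = -2*h - 2/(3 + h))
S(v) = 2*v*(-1 - v*(3 + v))/(3 + v) (S(v) = v*(2*(-1 - v*(3 + v))/(3 + v)) = 2*v*(-1 - v*(3 + v))/(3 + v))
-59 + S(U(-6, -4))*(-23)**2 = -59 - 2*(-6)*(1 - 6*(3 - 6))/(3 - 6)*(-23)**2 = -59 - 2*(-6)*(1 - 6*(-3))/(-3)*529 = -59 - 2*(-6)*(-1/3)*(1 + 18)*529 = -59 - 2*(-6)*(-1/3)*19*529 = -59 - 76*529 = -59 - 40204 = -40263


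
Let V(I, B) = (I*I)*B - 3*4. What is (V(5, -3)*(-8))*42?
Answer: 29232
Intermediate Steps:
V(I, B) = -12 + B*I² (V(I, B) = I²*B - 12 = B*I² - 12 = -12 + B*I²)
(V(5, -3)*(-8))*42 = ((-12 - 3*5²)*(-8))*42 = ((-12 - 3*25)*(-8))*42 = ((-12 - 75)*(-8))*42 = -87*(-8)*42 = 696*42 = 29232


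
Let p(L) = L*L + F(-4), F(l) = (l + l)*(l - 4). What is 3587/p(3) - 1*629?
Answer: -42330/73 ≈ -579.86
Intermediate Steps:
F(l) = 2*l*(-4 + l) (F(l) = (2*l)*(-4 + l) = 2*l*(-4 + l))
p(L) = 64 + L² (p(L) = L*L + 2*(-4)*(-4 - 4) = L² + 2*(-4)*(-8) = L² + 64 = 64 + L²)
3587/p(3) - 1*629 = 3587/(64 + 3²) - 1*629 = 3587/(64 + 9) - 629 = 3587/73 - 629 = -42330/73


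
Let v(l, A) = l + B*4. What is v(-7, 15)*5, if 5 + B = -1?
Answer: -155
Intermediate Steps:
B = -6 (B = -5 - 1 = -6)
v(l, A) = -24 + l (v(l, A) = l - 6*4 = l - 24 = -24 + l)
v(-7, 15)*5 = (-24 - 7)*5 = -31*5 = -155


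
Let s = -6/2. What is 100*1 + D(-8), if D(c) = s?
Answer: 97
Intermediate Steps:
s = -3 (s = -6*1/2 = -3)
D(c) = -3
100*1 + D(-8) = 100*1 - 3 = 100 - 3 = 97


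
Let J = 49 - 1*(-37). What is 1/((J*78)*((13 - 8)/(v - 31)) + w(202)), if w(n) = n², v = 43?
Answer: 1/43599 ≈ 2.2936e-5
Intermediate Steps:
J = 86 (J = 49 + 37 = 86)
1/((J*78)*((13 - 8)/(v - 31)) + w(202)) = 1/((86*78)*((13 - 8)/(43 - 31)) + 202²) = 1/(6708*(5/12) + 40804) = 1/(2795 + 40804) = 1/43599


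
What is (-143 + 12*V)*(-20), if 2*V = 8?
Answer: 1900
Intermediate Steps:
V = 4 (V = (1/2)*8 = 4)
(-143 + 12*V)*(-20) = (-143 + 12*4)*(-20) = (-143 + 48)*(-20) = -95*(-20) = 1900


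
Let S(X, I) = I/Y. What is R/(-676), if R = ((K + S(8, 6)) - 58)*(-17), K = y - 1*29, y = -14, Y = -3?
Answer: -1751/676 ≈ -2.5902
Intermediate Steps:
S(X, I) = -I/3 (S(X, I) = I/(-3) = I*(-⅓) = -I/3)
K = -43 (K = -14 - 1*29 = -14 - 29 = -43)
R = 1751 (R = ((-43 - ⅓*6) - 58)*(-17) = ((-43 - 2) - 58)*(-17) = (-45 - 58)*(-17) = -103*(-17) = 1751)
R/(-676) = 1751/(-676) = 1751*(-1/676) = -1751/676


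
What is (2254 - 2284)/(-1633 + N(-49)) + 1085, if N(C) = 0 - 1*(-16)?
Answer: 584825/539 ≈ 1085.0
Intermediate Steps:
N(C) = 16 (N(C) = 0 + 16 = 16)
(2254 - 2284)/(-1633 + N(-49)) + 1085 = (2254 - 2284)/(-1633 + 16) + 1085 = -30/(-1617) + 1085 = -30*(-1/1617) + 1085 = 10/539 + 1085 = 584825/539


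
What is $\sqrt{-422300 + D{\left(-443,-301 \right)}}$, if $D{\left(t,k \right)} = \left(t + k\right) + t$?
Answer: $i \sqrt{423487} \approx 650.76 i$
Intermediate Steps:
$D{\left(t,k \right)} = k + 2 t$ ($D{\left(t,k \right)} = \left(k + t\right) + t = k + 2 t$)
$\sqrt{-422300 + D{\left(-443,-301 \right)}} = \sqrt{-422300 + \left(-301 + 2 \left(-443\right)\right)} = \sqrt{-422300 - 1187} = \sqrt{-423487} = i \sqrt{423487}$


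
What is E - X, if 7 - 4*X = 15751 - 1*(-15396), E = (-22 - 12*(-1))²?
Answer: 7885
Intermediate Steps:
E = 100 (E = (-22 + 12)² = (-10)² = 100)
X = -7785 (X = 7/4 - (15751 - 1*(-15396))/4 = 7/4 - (15751 + 15396)/4 = 7/4 - ¼*31147 = 7/4 - 31147/4 = -7785)
E - X = 100 - 1*(-7785) = 100 + 7785 = 7885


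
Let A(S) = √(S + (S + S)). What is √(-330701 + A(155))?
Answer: √(-330701 + √465) ≈ 575.05*I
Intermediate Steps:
A(S) = √3*√S (A(S) = √(S + 2*S) = √(3*S) = √3*√S)
√(-330701 + A(155)) = √(-330701 + √3*√155) = √(-330701 + √465)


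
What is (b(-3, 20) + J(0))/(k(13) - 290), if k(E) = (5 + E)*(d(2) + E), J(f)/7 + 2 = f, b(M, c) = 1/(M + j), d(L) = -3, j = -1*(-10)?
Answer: 97/770 ≈ 0.12597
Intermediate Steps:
j = 10
b(M, c) = 1/(10 + M) (b(M, c) = 1/(M + 10) = 1/(10 + M))
J(f) = -14 + 7*f
k(E) = (-3 + E)*(5 + E) (k(E) = (5 + E)*(-3 + E) = (-3 + E)*(5 + E))
(b(-3, 20) + J(0))/(k(13) - 290) = (1/(10 - 3) + (-14 + 7*0))/((-15 + 13² + 2*13) - 290) = (1/7 + (-14 + 0))/((-15 + 169 + 26) - 290) = (⅐ - 14)/(180 - 290) = -97/7/(-110) = -97/7*(-1/110) = 97/770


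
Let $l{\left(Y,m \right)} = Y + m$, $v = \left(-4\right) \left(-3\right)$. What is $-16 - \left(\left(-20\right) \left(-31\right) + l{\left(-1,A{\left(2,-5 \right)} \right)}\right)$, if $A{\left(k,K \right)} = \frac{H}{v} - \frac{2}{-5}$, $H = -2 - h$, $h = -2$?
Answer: $- \frac{3177}{5} \approx -635.4$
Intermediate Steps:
$H = 0$ ($H = -2 - -2 = -2 + 2 = 0$)
$v = 12$
$A{\left(k,K \right)} = \frac{2}{5}$ ($A{\left(k,K \right)} = \frac{0}{12} - \frac{2}{-5} = 0 \cdot \frac{1}{12} - - \frac{2}{5} = 0 + \frac{2}{5} = \frac{2}{5}$)
$-16 - \left(\left(-20\right) \left(-31\right) + l{\left(-1,A{\left(2,-5 \right)} \right)}\right) = -16 - \left(\left(-20\right) \left(-31\right) + \left(-1 + \frac{2}{5}\right)\right) = -16 - \left(620 - \frac{3}{5}\right) = -16 - \frac{3097}{5} = - \frac{3177}{5}$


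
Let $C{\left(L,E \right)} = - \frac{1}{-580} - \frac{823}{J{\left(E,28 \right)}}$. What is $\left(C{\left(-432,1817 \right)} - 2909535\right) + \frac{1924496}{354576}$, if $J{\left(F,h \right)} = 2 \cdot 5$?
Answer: $- \frac{37398347026333}{12853380} \approx -2.9096 \cdot 10^{6}$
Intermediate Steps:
$J{\left(F,h \right)} = 10$
$C{\left(L,E \right)} = - \frac{47733}{580}$ ($C{\left(L,E \right)} = - \frac{1}{-580} - \frac{823}{10} = \left(-1\right) \left(- \frac{1}{580}\right) - \frac{823}{10} = \frac{1}{580} - \frac{823}{10} = - \frac{47733}{580}$)
$\left(C{\left(-432,1817 \right)} - 2909535\right) + \frac{1924496}{354576} = \left(- \frac{47733}{580} - 2909535\right) + \frac{1924496}{354576} = - \frac{1687578033}{580} + 1924496 \cdot \frac{1}{354576} = - \frac{1687578033}{580} + \frac{120281}{22161} = - \frac{37398347026333}{12853380}$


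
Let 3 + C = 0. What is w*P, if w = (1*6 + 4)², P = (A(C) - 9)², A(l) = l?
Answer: 14400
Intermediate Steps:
C = -3 (C = -3 + 0 = -3)
P = 144 (P = (-3 - 9)² = (-12)² = 144)
w = 100 (w = (6 + 4)² = 10² = 100)
w*P = 100*144 = 14400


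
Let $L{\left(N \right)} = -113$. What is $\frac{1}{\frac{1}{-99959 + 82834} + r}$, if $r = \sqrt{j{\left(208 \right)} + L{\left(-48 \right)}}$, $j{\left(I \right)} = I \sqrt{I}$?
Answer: $\frac{1}{- \frac{1}{17125} + \sqrt{-113 + 832 \sqrt{13}}} \approx 0.018612$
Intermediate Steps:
$j{\left(I \right)} = I^{\frac{3}{2}}$
$r = \sqrt{-113 + 832 \sqrt{13}}$ ($r = \sqrt{208^{\frac{3}{2}} - 113} = \sqrt{832 \sqrt{13} - 113} = \sqrt{-113 + 832 \sqrt{13}} \approx 53.729$)
$\frac{1}{\frac{1}{-99959 + 82834} + r} = \frac{1}{\frac{1}{-99959 + 82834} + \sqrt{-113 + 832 \sqrt{13}}} = \frac{1}{\frac{1}{-17125} + \sqrt{-113 + 832 \sqrt{13}}} = \frac{1}{- \frac{1}{17125} + \sqrt{-113 + 832 \sqrt{13}}}$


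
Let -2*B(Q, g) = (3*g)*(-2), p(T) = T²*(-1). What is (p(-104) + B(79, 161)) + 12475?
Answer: 2142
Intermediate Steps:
p(T) = -T²
B(Q, g) = 3*g (B(Q, g) = -3*g*(-2)/2 = -(-3)*g = 3*g)
(p(-104) + B(79, 161)) + 12475 = (-1*(-104)² + 3*161) + 12475 = (-1*10816 + 483) + 12475 = (-10816 + 483) + 12475 = -10333 + 12475 = 2142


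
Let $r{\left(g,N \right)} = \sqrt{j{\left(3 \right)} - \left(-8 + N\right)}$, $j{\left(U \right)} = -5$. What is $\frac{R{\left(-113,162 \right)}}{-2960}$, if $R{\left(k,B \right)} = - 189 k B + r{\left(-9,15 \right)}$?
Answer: $- \frac{1729917}{1480} - \frac{i \sqrt{3}}{1480} \approx -1168.9 - 0.0011703 i$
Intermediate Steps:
$r{\left(g,N \right)} = \sqrt{3 - N}$ ($r{\left(g,N \right)} = \sqrt{-5 - \left(-8 + N\right)} = \sqrt{3 - N}$)
$R{\left(k,B \right)} = - 189 B k + 2 i \sqrt{3}$ ($R{\left(k,B \right)} = - 189 k B + \sqrt{3 - 15} = - 189 B k + \sqrt{3 - 15} = - 189 B k + \sqrt{-12} = - 189 B k + 2 i \sqrt{3}$)
$\frac{R{\left(-113,162 \right)}}{-2960} = \frac{\left(-189\right) 162 \left(-113\right) + 2 i \sqrt{3}}{-2960} = \left(3459834 + 2 i \sqrt{3}\right) \left(- \frac{1}{2960}\right) = - \frac{1729917}{1480} - \frac{i \sqrt{3}}{1480}$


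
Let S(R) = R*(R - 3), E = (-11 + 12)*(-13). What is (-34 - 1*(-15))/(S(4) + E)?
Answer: 19/9 ≈ 2.1111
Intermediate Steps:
E = -13 (E = 1*(-13) = -13)
S(R) = R*(-3 + R)
(-34 - 1*(-15))/(S(4) + E) = (-34 - 1*(-15))/(4*(-3 + 4) - 13) = (-34 + 15)/(4*1 - 13) = -19/(4 - 13) = -19/(-9) = -19*(-⅑) = 19/9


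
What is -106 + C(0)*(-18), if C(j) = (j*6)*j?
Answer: -106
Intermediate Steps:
C(j) = 6*j**2 (C(j) = (6*j)*j = 6*j**2)
-106 + C(0)*(-18) = -106 + (6*0**2)*(-18) = -106 + (6*0)*(-18) = -106 + 0*(-18) = -106 + 0 = -106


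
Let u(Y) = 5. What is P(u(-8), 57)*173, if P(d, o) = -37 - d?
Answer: -7266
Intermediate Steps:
P(u(-8), 57)*173 = (-37 - 1*5)*173 = (-37 - 5)*173 = -42*173 = -7266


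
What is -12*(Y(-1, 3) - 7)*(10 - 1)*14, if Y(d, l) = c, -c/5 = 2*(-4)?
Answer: -49896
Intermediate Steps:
c = 40 (c = -10*(-4) = -5*(-8) = 40)
Y(d, l) = 40
-12*(Y(-1, 3) - 7)*(10 - 1)*14 = -12*(40 - 7)*(10 - 1)*14 = -396*9*14 = -12*297*14 = -3564*14 = -49896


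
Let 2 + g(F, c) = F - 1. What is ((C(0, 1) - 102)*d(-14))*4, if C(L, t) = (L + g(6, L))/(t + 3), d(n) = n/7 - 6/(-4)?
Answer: 405/2 ≈ 202.50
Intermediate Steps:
g(F, c) = -3 + F (g(F, c) = -2 + (F - 1) = -2 + (-1 + F) = -3 + F)
d(n) = 3/2 + n/7 (d(n) = n*(⅐) - 6*(-¼) = n/7 + 3/2 = 3/2 + n/7)
C(L, t) = (3 + L)/(3 + t) (C(L, t) = (L + (-3 + 6))/(t + 3) = (L + 3)/(3 + t) = (3 + L)/(3 + t))
((C(0, 1) - 102)*d(-14))*4 = (((3 + 0)/(3 + 1) - 102)*(3/2 + (⅐)*(-14)))*4 = ((3/4 - 102)*(3/2 - 2))*4 = (((¼)*3 - 102)*(-½))*4 = ((¾ - 102)*(-½))*4 = -405/4*(-½)*4 = (405/8)*4 = 405/2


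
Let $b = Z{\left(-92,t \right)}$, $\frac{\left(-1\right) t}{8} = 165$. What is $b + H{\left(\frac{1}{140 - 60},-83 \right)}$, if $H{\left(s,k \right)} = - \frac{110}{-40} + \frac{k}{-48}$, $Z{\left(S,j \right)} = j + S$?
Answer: $- \frac{67561}{48} \approx -1407.5$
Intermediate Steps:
$t = -1320$ ($t = \left(-8\right) 165 = -1320$)
$Z{\left(S,j \right)} = S + j$
$H{\left(s,k \right)} = \frac{11}{4} - \frac{k}{48}$ ($H{\left(s,k \right)} = \left(-110\right) \left(- \frac{1}{40}\right) + k \left(- \frac{1}{48}\right) = \frac{11}{4} - \frac{k}{48}$)
$b = -1412$ ($b = -92 - 1320 = -1412$)
$b + H{\left(\frac{1}{140 - 60},-83 \right)} = -1412 + \left(\frac{11}{4} - - \frac{83}{48}\right) = -1412 + \left(\frac{11}{4} + \frac{83}{48}\right) = -1412 + \frac{215}{48} = - \frac{67561}{48}$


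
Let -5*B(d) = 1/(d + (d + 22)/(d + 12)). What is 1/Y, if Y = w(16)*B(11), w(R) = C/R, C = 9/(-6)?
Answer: 45760/69 ≈ 663.19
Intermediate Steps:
C = -3/2 (C = 9*(-⅙) = -3/2 ≈ -1.5000)
w(R) = -3/(2*R)
B(d) = -1/(5*(d + (22 + d)/(12 + d))) (B(d) = -1/(5*(d + (d + 22)/(d + 12))) = -1/(5*(d + (22 + d)/(12 + d))))
Y = 69/45760 (Y = (-3/2/16)*((-12 - 1*11)/(5*(22 + 11² + 13*11))) = (-3/2*1/16)*((-12 - 11)/(5*(22 + 121 + 143))) = -3*(-23)/(160*286) = -3/32*(-23/1430) = 69/45760 ≈ 0.0015079)
1/Y = 1/(69/45760) = 45760/69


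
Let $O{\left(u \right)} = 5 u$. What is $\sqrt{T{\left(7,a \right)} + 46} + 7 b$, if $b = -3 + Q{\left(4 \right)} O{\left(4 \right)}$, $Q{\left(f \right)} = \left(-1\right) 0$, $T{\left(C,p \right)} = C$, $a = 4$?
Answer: $-21 + \sqrt{53} \approx -13.72$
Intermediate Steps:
$Q{\left(f \right)} = 0$
$b = -3$ ($b = -3 + 0 \cdot 5 \cdot 4 = -3 + 0 \cdot 20 = -3 + 0 = -3$)
$\sqrt{T{\left(7,a \right)} + 46} + 7 b = \sqrt{7 + 46} + 7 \left(-3\right) = \sqrt{53} - 21 = -21 + \sqrt{53}$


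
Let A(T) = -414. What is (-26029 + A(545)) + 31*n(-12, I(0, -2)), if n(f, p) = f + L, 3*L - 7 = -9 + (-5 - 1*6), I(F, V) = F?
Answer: -80848/3 ≈ -26949.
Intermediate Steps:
L = -13/3 (L = 7/3 + (-9 + (-5 - 1*6))/3 = 7/3 + (-9 + (-5 - 6))/3 = 7/3 + (-9 - 11)/3 = 7/3 + (⅓)*(-20) = 7/3 - 20/3 = -13/3 ≈ -4.3333)
n(f, p) = -13/3 + f (n(f, p) = f - 13/3 = -13/3 + f)
(-26029 + A(545)) + 31*n(-12, I(0, -2)) = (-26029 - 414) + 31*(-13/3 - 12) = -26443 + 31*(-49/3) = -26443 - 1519/3 = -80848/3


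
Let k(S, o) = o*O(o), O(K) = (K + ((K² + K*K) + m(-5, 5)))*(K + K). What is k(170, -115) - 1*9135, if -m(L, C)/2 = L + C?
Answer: 696551615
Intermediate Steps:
m(L, C) = -2*C - 2*L (m(L, C) = -2*(L + C) = -2*(C + L) = -2*C - 2*L)
O(K) = 2*K*(K + 2*K²) (O(K) = (K + ((K² + K*K) + (-2*5 - 2*(-5))))*(K + K) = (K + ((K² + K²) + (-10 + 10)))*(2*K) = (K + (2*K² + 0))*(2*K) = (K + 2*K²)*(2*K) = 2*K*(K + 2*K²))
k(S, o) = o³*(2 + 4*o) (k(S, o) = o*(o²*(2 + 4*o)) = o³*(2 + 4*o))
k(170, -115) - 1*9135 = (-115)³*(2 + 4*(-115)) - 1*9135 = -1520875*(2 - 460) - 9135 = -1520875*(-458) - 9135 = 696560750 - 9135 = 696551615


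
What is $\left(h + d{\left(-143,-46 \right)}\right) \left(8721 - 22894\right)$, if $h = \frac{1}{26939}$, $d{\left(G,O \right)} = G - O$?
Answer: $\frac{37035211186}{26939} \approx 1.3748 \cdot 10^{6}$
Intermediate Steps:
$h = \frac{1}{26939} \approx 3.7121 \cdot 10^{-5}$
$\left(h + d{\left(-143,-46 \right)}\right) \left(8721 - 22894\right) = \left(\frac{1}{26939} - 97\right) \left(8721 - 22894\right) = \left(\frac{1}{26939} + \left(-143 + 46\right)\right) \left(-14173\right) = \left(\frac{1}{26939} - 97\right) \left(-14173\right) = \left(- \frac{2613082}{26939}\right) \left(-14173\right) = \frac{37035211186}{26939}$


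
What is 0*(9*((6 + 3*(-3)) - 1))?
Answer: 0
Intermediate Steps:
0*(9*((6 + 3*(-3)) - 1)) = 0*(9*((6 - 9) - 1)) = 0*(9*(-3 - 1)) = 0*(9*(-4)) = 0*(-36) = 0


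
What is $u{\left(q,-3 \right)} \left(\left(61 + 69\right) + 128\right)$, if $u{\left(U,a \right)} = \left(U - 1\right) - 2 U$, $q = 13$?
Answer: $-3612$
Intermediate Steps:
$u{\left(U,a \right)} = -1 - U$ ($u{\left(U,a \right)} = \left(-1 + U\right) - 2 U = -1 - U$)
$u{\left(q,-3 \right)} \left(\left(61 + 69\right) + 128\right) = \left(-1 - 13\right) \left(\left(61 + 69\right) + 128\right) = \left(-1 - 13\right) \left(130 + 128\right) = \left(-14\right) 258 = -3612$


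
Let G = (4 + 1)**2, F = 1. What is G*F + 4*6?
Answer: 49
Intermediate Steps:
G = 25 (G = 5**2 = 25)
G*F + 4*6 = 25*1 + 4*6 = 25 + 24 = 49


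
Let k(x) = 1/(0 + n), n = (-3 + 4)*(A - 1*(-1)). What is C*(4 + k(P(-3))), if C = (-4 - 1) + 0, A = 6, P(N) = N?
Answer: -145/7 ≈ -20.714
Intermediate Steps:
C = -5 (C = -5 + 0 = -5)
n = 7 (n = (-3 + 4)*(6 - 1*(-1)) = 1*(6 + 1) = 1*7 = 7)
k(x) = 1/7 (k(x) = 1/(0 + 7) = 1/7)
C*(4 + k(P(-3))) = -5*(4 + 1/7) = -5*29/7 = -145/7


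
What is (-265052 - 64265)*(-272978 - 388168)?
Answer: 217726617282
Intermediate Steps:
(-265052 - 64265)*(-272978 - 388168) = -329317*(-661146) = 217726617282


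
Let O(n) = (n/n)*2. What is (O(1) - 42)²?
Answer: 1600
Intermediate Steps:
O(n) = 2 (O(n) = 1*2 = 2)
(O(1) - 42)² = (2 - 42)² = (-40)² = 1600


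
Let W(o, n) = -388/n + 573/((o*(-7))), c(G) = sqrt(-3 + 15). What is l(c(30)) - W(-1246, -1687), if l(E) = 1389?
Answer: 2919059237/2102002 ≈ 1388.7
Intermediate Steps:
c(G) = 2*sqrt(3) (c(G) = sqrt(12) = 2*sqrt(3))
W(o, n) = -388/n - 573/(7*o) (W(o, n) = -388/n + 573/((-7*o)) = -388/n + 573*(-1/(7*o)) = -388/n - 573/(7*o))
l(c(30)) - W(-1246, -1687) = 1389 - (-388/(-1687) - 573/7/(-1246)) = 1389 - (-388*(-1/1687) - 573/7*(-1/1246)) = 1389 - (388/1687 + 573/8722) = 1389 - 1*621541/2102002 = 1389 - 621541/2102002 = 2919059237/2102002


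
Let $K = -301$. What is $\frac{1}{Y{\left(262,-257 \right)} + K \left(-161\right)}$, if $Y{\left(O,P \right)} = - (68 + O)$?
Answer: $\frac{1}{48131} \approx 2.0777 \cdot 10^{-5}$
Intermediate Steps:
$Y{\left(O,P \right)} = -68 - O$
$\frac{1}{Y{\left(262,-257 \right)} + K \left(-161\right)} = \frac{1}{\left(-68 - 262\right) - -48461} = \frac{1}{\left(-68 - 262\right) + 48461} = \frac{1}{-330 + 48461} = \frac{1}{48131}$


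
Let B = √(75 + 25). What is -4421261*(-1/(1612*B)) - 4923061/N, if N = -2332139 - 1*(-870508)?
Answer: 503200913847/1812422440 ≈ 277.64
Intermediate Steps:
B = 10 (B = √100 = 10)
N = -1461631 (N = -2332139 + 870508 = -1461631)
-4421261*(-1/(1612*B)) - 4923061/N = -4421261/(-124*10*13) - 4923061/(-1461631) = -4421261/((-1240*13)) - 4923061*(-1/1461631) = -4421261/(-16120) + 4923061/1461631 = -4421261*(-1/16120) + 4923061/1461631 = 340097/1240 + 4923061/1461631 = 503200913847/1812422440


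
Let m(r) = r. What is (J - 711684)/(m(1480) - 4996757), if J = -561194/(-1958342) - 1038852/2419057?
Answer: 1685745207331566611/11832165078144168919 ≈ 0.14247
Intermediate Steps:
J = -338433614663/2368670461747 (J = -561194*(-1/1958342) - 1038852*1/2419057 = 280597/979171 - 1038852/2419057 = -338433614663/2368670461747 ≈ -0.14288)
(J - 711684)/(m(1480) - 4996757) = (-338433614663/2368670461747 - 711684)/(1480 - 4996757) = -1685745207331566611/2368670461747/(-4995277) = -1685745207331566611/2368670461747*(-1/4995277) = 1685745207331566611/11832165078144168919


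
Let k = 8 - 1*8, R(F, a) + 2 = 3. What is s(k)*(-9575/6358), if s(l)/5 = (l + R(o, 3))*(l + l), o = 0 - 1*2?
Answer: 0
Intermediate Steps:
o = -2 (o = 0 - 2 = -2)
R(F, a) = 1 (R(F, a) = -2 + 3 = 1)
k = 0 (k = 8 - 8 = 0)
s(l) = 10*l*(1 + l) (s(l) = 5*((l + 1)*(l + l)) = 5*((1 + l)*(2*l)) = 5*(2*l*(1 + l)) = 10*l*(1 + l))
s(k)*(-9575/6358) = (10*0*(1 + 0))*(-9575/6358) = (10*0*1)*(-9575*1/6358) = 0*(-9575/6358) = 0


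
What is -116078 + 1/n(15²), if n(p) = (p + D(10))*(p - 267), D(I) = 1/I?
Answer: -5487123143/47271 ≈ -1.1608e+5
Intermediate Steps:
n(p) = (-267 + p)*(⅒ + p) (n(p) = (p + 1/10)*(p - 267) = (p + ⅒)*(-267 + p) = (⅒ + p)*(-267 + p) = (-267 + p)*(⅒ + p))
-116078 + 1/n(15²) = -116078 + 1/(-267/10 + (15²)² - 2669/10*15²) = -116078 + 1/(-267/10 + 225² - 2669/10*225) = -116078 + 1/(-267/10 + 50625 - 120105/2) = -116078 + 1/(-47271/5) = -116078 - 5/47271 = -5487123143/47271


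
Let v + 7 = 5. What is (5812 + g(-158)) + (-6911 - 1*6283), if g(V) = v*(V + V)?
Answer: -6750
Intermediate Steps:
v = -2 (v = -7 + 5 = -2)
g(V) = -4*V (g(V) = -2*(V + V) = -4*V)
(5812 + g(-158)) + (-6911 - 1*6283) = (5812 - 4*(-158)) + (-6911 - 1*6283) = (5812 + 632) + (-6911 - 6283) = 6444 - 13194 = -6750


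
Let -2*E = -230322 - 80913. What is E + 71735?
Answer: 454705/2 ≈ 2.2735e+5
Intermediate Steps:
E = 311235/2 (E = -(-230322 - 80913)/2 = -½*(-311235) = 311235/2 ≈ 1.5562e+5)
E + 71735 = 311235/2 + 71735 = 454705/2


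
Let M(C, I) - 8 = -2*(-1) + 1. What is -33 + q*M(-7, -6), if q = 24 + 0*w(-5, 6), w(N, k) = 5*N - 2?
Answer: 231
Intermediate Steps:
M(C, I) = 11 (M(C, I) = 8 + (-2*(-1) + 1) = 8 + (2 + 1) = 8 + 3 = 11)
w(N, k) = -2 + 5*N
q = 24 (q = 24 + 0*(-2 + 5*(-5)) = 24 + 0*(-2 - 25) = 24 + 0*(-27) = 24 + 0 = 24)
-33 + q*M(-7, -6) = -33 + 24*11 = -33 + 264 = 231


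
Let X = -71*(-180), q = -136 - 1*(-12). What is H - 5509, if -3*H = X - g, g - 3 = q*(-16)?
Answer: -27320/3 ≈ -9106.7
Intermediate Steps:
q = -124 (q = -136 + 12 = -124)
X = 12780
g = 1987 (g = 3 - 124*(-16) = 3 + 1984 = 1987)
H = -10793/3 (H = -(12780 - 1*1987)/3 = -(12780 - 1987)/3 = -⅓*10793 = -10793/3 ≈ -3597.7)
H - 5509 = -10793/3 - 5509 = -27320/3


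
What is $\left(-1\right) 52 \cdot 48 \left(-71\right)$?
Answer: $177216$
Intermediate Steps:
$\left(-1\right) 52 \cdot 48 \left(-71\right) = \left(-52\right) 48 \left(-71\right) = \left(-2496\right) \left(-71\right) = 177216$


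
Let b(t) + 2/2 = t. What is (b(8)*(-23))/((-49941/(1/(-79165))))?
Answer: -161/3953579265 ≈ -4.0723e-8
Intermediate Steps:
b(t) = -1 + t
(b(8)*(-23))/((-49941/(1/(-79165)))) = ((-1 + 8)*(-23))/((-49941/(1/(-79165)))) = (7*(-23))/((-49941/(-1/79165))) = -161/((-49941*(-79165))) = -161/3953579265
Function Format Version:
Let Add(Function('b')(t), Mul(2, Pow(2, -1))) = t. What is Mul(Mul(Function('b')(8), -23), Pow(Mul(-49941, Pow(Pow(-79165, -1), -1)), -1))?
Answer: Rational(-161, 3953579265) ≈ -4.0723e-8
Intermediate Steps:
Function('b')(t) = Add(-1, t)
Mul(Mul(Function('b')(8), -23), Pow(Mul(-49941, Pow(Pow(-79165, -1), -1)), -1)) = Mul(Mul(Add(-1, 8), -23), Pow(Mul(-49941, Pow(Pow(-79165, -1), -1)), -1)) = Mul(Mul(7, -23), Pow(Mul(-49941, Pow(Rational(-1, 79165), -1)), -1)) = Mul(-161, Pow(Mul(-49941, -79165), -1)) = Mul(-161, Pow(3953579265, -1)) = Mul(-161, Rational(1, 3953579265)) = Rational(-161, 3953579265)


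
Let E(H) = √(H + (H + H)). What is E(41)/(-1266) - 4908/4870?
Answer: -2454/2435 - √123/1266 ≈ -1.0166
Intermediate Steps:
E(H) = √3*√H (E(H) = √(H + 2*H) = √(3*H) = √3*√H)
E(41)/(-1266) - 4908/4870 = (√3*√41)/(-1266) - 4908/4870 = √123*(-1/1266) - 4908*1/4870 = -√123/1266 - 2454/2435 = -2454/2435 - √123/1266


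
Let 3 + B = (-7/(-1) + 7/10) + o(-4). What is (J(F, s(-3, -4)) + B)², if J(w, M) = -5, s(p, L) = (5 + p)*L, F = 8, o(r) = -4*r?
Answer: 24649/100 ≈ 246.49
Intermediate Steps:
s(p, L) = L*(5 + p)
B = 207/10 (B = -3 + ((-7/(-1) + 7/10) - 4*(-4)) = -3 + ((-7*(-1) + 7*(⅒)) + 16) = -3 + ((7 + 7/10) + 16) = -3 + (77/10 + 16) = -3 + 237/10 = 207/10 ≈ 20.700)
(J(F, s(-3, -4)) + B)² = (-5 + 207/10)² = (157/10)² = 24649/100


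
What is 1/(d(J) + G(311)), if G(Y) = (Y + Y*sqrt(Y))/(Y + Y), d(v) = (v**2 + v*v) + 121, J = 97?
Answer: 37879/717409165 - sqrt(311)/717409165 ≈ 5.2775e-5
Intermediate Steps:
d(v) = 121 + 2*v**2 (d(v) = (v**2 + v**2) + 121 = 2*v**2 + 121 = 121 + 2*v**2)
G(Y) = (Y + Y**(3/2))/(2*Y) (G(Y) = (Y + Y**(3/2))/((2*Y)) = (Y + Y**(3/2))*(1/(2*Y)) = (Y + Y**(3/2))/(2*Y))
1/(d(J) + G(311)) = 1/((121 + 2*97**2) + (1/2 + sqrt(311)/2)) = 1/((121 + 2*9409) + (1/2 + sqrt(311)/2)) = 1/((121 + 18818) + (1/2 + sqrt(311)/2)) = 1/(18939 + (1/2 + sqrt(311)/2)) = 1/(37879/2 + sqrt(311)/2)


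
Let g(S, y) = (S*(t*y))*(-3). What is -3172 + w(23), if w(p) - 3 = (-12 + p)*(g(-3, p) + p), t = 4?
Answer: 6192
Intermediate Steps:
g(S, y) = -12*S*y (g(S, y) = (S*(4*y))*(-3) = (4*S*y)*(-3) = -12*S*y)
w(p) = 3 + 37*p*(-12 + p) (w(p) = 3 + (-12 + p)*(-12*(-3)*p + p) = 3 + (-12 + p)*(36*p + p) = 3 + (-12 + p)*(37*p) = 3 + 37*p*(-12 + p))
-3172 + w(23) = -3172 + (3 - 444*23 + 37*23**2) = -3172 + (3 - 10212 + 37*529) = -3172 + (3 - 10212 + 19573) = -3172 + 9364 = 6192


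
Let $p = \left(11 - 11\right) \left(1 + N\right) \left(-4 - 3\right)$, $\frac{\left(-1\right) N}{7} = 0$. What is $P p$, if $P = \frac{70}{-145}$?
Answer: $0$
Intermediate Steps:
$N = 0$ ($N = \left(-7\right) 0 = 0$)
$P = - \frac{14}{29}$ ($P = 70 \left(- \frac{1}{145}\right) = - \frac{14}{29} \approx -0.48276$)
$p = 0$ ($p = \left(11 - 11\right) \left(1 + 0\right) \left(-4 - 3\right) = 0 \cdot 1 \left(-7\right) = 0 \left(-7\right) = 0$)
$P p = \left(- \frac{14}{29}\right) 0 = 0$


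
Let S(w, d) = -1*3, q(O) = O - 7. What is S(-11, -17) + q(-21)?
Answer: -31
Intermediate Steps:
q(O) = -7 + O
S(w, d) = -3
S(-11, -17) + q(-21) = -3 + (-7 - 21) = -3 - 28 = -31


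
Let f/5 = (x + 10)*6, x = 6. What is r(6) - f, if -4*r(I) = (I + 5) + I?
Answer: -1937/4 ≈ -484.25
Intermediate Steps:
r(I) = -5/4 - I/2 (r(I) = -((I + 5) + I)/4 = -((5 + I) + I)/4 = -(5 + 2*I)/4 = -5/4 - I/2)
f = 480 (f = 5*((6 + 10)*6) = 5*(16*6) = 5*96 = 480)
r(6) - f = (-5/4 - ½*6) - 1*480 = (-5/4 - 3) - 480 = -17/4 - 480 = -1937/4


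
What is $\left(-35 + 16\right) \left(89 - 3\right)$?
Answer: $-1634$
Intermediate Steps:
$\left(-35 + 16\right) \left(89 - 3\right) = \left(-19\right) 86 = -1634$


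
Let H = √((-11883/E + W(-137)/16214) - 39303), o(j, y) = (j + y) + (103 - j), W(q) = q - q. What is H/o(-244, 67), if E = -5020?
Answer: I*√247597917135/426700 ≈ 1.1661*I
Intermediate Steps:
W(q) = 0
o(j, y) = 103 + y
H = I*√247597917135/2510 (H = √((-11883/(-5020) + 0/16214) - 39303) = √((-11883*(-1/5020) + 0*(1/16214)) - 39303) = √((11883/5020 + 0) - 39303) = √(11883/5020 - 39303) = √(-197289177/5020) = I*√247597917135/2510 ≈ 198.24*I)
H/o(-244, 67) = (I*√247597917135/2510)/(103 + 67) = (I*√247597917135/2510)/170 = (I*√247597917135/2510)*(1/170) = I*√247597917135/426700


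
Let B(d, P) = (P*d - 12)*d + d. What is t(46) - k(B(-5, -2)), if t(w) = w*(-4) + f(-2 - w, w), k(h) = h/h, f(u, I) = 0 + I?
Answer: -139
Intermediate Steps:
f(u, I) = I
B(d, P) = d + d*(-12 + P*d) (B(d, P) = (-12 + P*d)*d + d = d*(-12 + P*d) + d = d + d*(-12 + P*d))
k(h) = 1
t(w) = -3*w (t(w) = w*(-4) + w = -4*w + w = -3*w)
t(46) - k(B(-5, -2)) = -3*46 - 1*1 = -138 - 1 = -139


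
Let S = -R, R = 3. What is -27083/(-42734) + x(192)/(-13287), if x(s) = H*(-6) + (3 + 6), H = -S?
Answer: 120078809/189268886 ≈ 0.63443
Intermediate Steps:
S = -3 (S = -1*3 = -3)
H = 3 (H = -1*(-3) = 3)
x(s) = -9 (x(s) = 3*(-6) + (3 + 6) = -18 + 9 = -9)
-27083/(-42734) + x(192)/(-13287) = -27083/(-42734) - 9/(-13287) = -27083*(-1/42734) - 9*(-1/13287) = 27083/42734 + 3/4429 = 120078809/189268886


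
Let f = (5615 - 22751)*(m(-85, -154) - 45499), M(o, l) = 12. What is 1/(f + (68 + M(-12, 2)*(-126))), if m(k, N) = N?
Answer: 1/782308364 ≈ 1.2783e-9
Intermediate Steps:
f = 782309808 (f = (5615 - 22751)*(-154 - 45499) = -17136*(-45653) = 782309808)
1/(f + (68 + M(-12, 2)*(-126))) = 1/(782309808 + (68 + 12*(-126))) = 1/(782309808 + (68 - 1512)) = 1/(782309808 - 1444) = 1/782308364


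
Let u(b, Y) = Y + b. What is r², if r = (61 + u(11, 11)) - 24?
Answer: 3481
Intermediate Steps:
r = 59 (r = (61 + (11 + 11)) - 24 = (61 + 22) - 24 = 83 - 24 = 59)
r² = 59² = 3481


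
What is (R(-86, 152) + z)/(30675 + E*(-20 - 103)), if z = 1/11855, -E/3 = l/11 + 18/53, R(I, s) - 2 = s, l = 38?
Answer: 354788731/73895190605 ≈ 0.0048012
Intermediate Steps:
R(I, s) = 2 + s
E = -6636/583 (E = -3*(38/11 + 18/53) = -3*2212/583 = -6636/583 ≈ -11.383)
z = 1/11855 ≈ 8.4353e-5
(R(-86, 152) + z)/(30675 + E*(-20 - 103)) = ((2 + 152) + 1/11855)/(30675 - 6636*(-20 - 103)/583) = (154 + 1/11855)/(30675 - 6636/583*(-123)) = 1825671/(11855*(30675 + 816228/583)) = 1825671/(11855*(18699753/583)) = (1825671/11855)*(583/18699753) = 354788731/73895190605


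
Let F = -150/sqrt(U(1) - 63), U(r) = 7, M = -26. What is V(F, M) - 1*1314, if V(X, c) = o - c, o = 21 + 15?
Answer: -1252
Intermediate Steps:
o = 36
F = 75*I*sqrt(14)/14 (F = -150/sqrt(7 - 63) = -150*(-I*sqrt(14)/28) = -(-75)*I*sqrt(14)/14 = 75*I*sqrt(14)/14 ≈ 20.045*I)
V(X, c) = 36 - c
V(F, M) - 1*1314 = (36 - 1*(-26)) - 1*1314 = (36 + 26) - 1314 = 62 - 1314 = -1252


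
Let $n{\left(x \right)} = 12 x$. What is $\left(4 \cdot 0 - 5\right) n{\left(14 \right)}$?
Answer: $-840$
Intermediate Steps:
$\left(4 \cdot 0 - 5\right) n{\left(14 \right)} = \left(4 \cdot 0 - 5\right) 12 \cdot 14 = \left(0 - 5\right) 168 = \left(-5\right) 168 = -840$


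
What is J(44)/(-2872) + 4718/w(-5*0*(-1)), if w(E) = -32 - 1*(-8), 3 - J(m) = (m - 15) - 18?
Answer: -846869/4308 ≈ -196.58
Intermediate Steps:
J(m) = 36 - m (J(m) = 3 - ((m - 15) - 18) = 3 - ((-15 + m) - 18) = 3 - (-33 + m) = 3 + (33 - m) = 36 - m)
w(E) = -24 (w(E) = -32 + 8 = -24)
J(44)/(-2872) + 4718/w(-5*0*(-1)) = (36 - 1*44)/(-2872) + 4718/(-24) = (36 - 44)*(-1/2872) + 4718*(-1/24) = -8*(-1/2872) - 2359/12 = 1/359 - 2359/12 = -846869/4308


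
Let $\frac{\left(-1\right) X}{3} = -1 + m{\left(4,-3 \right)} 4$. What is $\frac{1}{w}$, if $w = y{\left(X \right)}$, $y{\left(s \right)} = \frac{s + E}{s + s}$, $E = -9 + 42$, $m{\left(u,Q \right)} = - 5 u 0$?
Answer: $\frac{1}{6} \approx 0.16667$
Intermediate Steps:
$m{\left(u,Q \right)} = 0$
$E = 33$
$X = 3$ ($X = - 3 \left(-1 + 0 \cdot 4\right) = - 3 \left(-1 + 0\right) = \left(-3\right) \left(-1\right) = 3$)
$y{\left(s \right)} = \frac{33 + s}{2 s}$ ($y{\left(s \right)} = \frac{s + 33}{s + s} = \frac{33 + s}{2 s}$)
$w = 6$ ($w = \frac{33 + 3}{2 \cdot 3} = \frac{1}{2} \cdot \frac{1}{3} \cdot 36 = 6$)
$\frac{1}{w} = \frac{1}{6}$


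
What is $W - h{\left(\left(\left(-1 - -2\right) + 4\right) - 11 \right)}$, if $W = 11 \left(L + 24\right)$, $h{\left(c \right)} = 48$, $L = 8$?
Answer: $304$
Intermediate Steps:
$W = 352$ ($W = 11 \left(8 + 24\right) = 11 \cdot 32 = 352$)
$W - h{\left(\left(\left(-1 - -2\right) + 4\right) - 11 \right)} = 352 - 48 = 304$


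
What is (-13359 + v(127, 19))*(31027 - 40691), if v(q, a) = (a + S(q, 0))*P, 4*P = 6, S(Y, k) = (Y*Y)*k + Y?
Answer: 126984960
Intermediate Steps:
S(Y, k) = Y + k*Y² (S(Y, k) = Y²*k + Y = k*Y² + Y = Y + k*Y²)
P = 3/2 (P = (¼)*6 = 3/2 ≈ 1.5000)
v(q, a) = 3*a/2 + 3*q/2 (v(q, a) = (a + q*(1 + q*0))*(3/2) = (a + q*(1 + 0))*(3/2) = (a + q*1)*(3/2) = (a + q)*(3/2) = 3*a/2 + 3*q/2)
(-13359 + v(127, 19))*(31027 - 40691) = (-13359 + ((3/2)*19 + (3/2)*127))*(31027 - 40691) = (-13359 + (57/2 + 381/2))*(-9664) = (-13359 + 219)*(-9664) = -13140*(-9664) = 126984960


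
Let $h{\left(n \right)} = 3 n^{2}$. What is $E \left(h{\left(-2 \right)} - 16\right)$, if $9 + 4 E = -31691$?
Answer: $31700$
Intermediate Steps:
$E = -7925$ ($E = - \frac{9}{4} + \frac{1}{4} \left(-31691\right) = - \frac{9}{4} - \frac{31691}{4} = -7925$)
$E \left(h{\left(-2 \right)} - 16\right) = - 7925 \left(3 \left(-2\right)^{2} - 16\right) = - 7925 \left(3 \cdot 4 - 16\right) = - 7925 \left(12 - 16\right) = \left(-7925\right) \left(-4\right) = 31700$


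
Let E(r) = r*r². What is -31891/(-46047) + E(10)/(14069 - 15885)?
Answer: 1483382/10452669 ≈ 0.14191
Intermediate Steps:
E(r) = r³
-31891/(-46047) + E(10)/(14069 - 15885) = -31891/(-46047) + 10³/(14069 - 15885) = -31891*(-1/46047) + 1000/(-1816) = 31891/46047 + 1000*(-1/1816) = 31891/46047 - 125/227 = 1483382/10452669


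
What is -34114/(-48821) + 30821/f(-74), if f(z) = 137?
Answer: 1509385659/6688477 ≈ 225.67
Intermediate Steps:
-34114/(-48821) + 30821/f(-74) = -34114/(-48821) + 30821/137 = -34114*(-1/48821) + 30821*(1/137) = 34114/48821 + 30821/137 = 1509385659/6688477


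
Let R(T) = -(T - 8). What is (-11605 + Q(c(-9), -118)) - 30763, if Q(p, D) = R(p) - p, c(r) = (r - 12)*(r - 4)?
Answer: -42906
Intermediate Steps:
R(T) = 8 - T (R(T) = -(-8 + T) = 8 - T)
c(r) = (-12 + r)*(-4 + r)
Q(p, D) = 8 - 2*p (Q(p, D) = (8 - p) - p = 8 - 2*p)
(-11605 + Q(c(-9), -118)) - 30763 = (-11605 + (8 - 2*(48 + (-9)**2 - 16*(-9)))) - 30763 = (-11605 + (8 - 2*(48 + 81 + 144))) - 30763 = (-11605 + (8 - 2*273)) - 30763 = (-11605 + (8 - 546)) - 30763 = (-11605 - 538) - 30763 = -12143 - 30763 = -42906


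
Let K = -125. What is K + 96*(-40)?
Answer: -3965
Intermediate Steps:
K + 96*(-40) = -125 + 96*(-40) = -125 - 3840 = -3965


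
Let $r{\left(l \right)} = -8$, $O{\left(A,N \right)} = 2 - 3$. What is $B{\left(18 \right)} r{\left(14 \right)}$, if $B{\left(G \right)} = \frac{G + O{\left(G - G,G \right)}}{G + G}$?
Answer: $- \frac{34}{9} \approx -3.7778$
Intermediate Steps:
$O{\left(A,N \right)} = -1$ ($O{\left(A,N \right)} = 2 - 3 = -1$)
$B{\left(G \right)} = \frac{-1 + G}{2 G}$ ($B{\left(G \right)} = \frac{G - 1}{G + G} = \frac{-1 + G}{2 G}$)
$B{\left(18 \right)} r{\left(14 \right)} = \frac{-1 + 18}{2 \cdot 18} \left(-8\right) = \frac{1}{2} \cdot \frac{1}{18} \cdot 17 \left(-8\right) = \frac{17}{36} \left(-8\right) = - \frac{34}{9}$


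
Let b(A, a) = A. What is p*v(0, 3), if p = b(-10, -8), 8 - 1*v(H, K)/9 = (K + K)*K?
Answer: 900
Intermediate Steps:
v(H, K) = 72 - 18*K² (v(H, K) = 72 - 9*(K + K)*K = 72 - 9*2*K*K = 72 - 18*K²)
p = -10
p*v(0, 3) = -10*(72 - 18*3²) = -10*(72 - 18*9) = -10*(72 - 162) = -10*(-90) = 900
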